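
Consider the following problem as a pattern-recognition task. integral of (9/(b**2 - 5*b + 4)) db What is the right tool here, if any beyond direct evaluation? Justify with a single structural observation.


Verdict: partial fractions — the factorization of b**2 - 5*b + 4 is the whole battle; after it, each term is a table integral.


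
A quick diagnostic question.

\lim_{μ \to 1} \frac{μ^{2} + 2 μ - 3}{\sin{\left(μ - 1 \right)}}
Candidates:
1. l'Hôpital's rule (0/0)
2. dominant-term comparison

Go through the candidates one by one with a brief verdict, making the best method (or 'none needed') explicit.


Diagnosis: l'Hôpital's rule (0/0) — numerator and denominator both vanish at 1 — a genuine 0/0 form, which is exactly when l'Hôpital applies. Expanding numerator and denominator to first order gives the same value — the rule automates exactly that.
- l'Hôpital's rule (0/0) — yes — fits the structure here.
- dominant-term comparison: no dominant power emerges to decide the limit by degree comparison.


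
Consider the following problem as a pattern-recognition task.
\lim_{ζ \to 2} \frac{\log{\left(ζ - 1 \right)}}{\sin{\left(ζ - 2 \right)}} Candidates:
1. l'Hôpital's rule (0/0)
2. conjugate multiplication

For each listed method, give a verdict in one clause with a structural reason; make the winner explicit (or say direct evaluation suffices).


Best approach: l'Hôpital's rule (0/0) — the 0/0 form at 2 is the signature situation for l'Hôpital's rule. The standard small-argument limits would also carry it; the rule is the systematic route.
- l'Hôpital's rule (0/0): yes — fits the structure here.
- conjugate multiplication: multiplying by a conjugate would not remove any indeterminacy here.


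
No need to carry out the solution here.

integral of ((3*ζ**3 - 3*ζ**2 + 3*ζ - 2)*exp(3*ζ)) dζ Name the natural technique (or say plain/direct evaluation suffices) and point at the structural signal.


Method: integration by parts — differentiate 3*ζ**3 - 3*ζ**2 + 3*ζ - 2, integrate exp(3*ζ): each pass lowers the polynomial degree, so parts terminates.


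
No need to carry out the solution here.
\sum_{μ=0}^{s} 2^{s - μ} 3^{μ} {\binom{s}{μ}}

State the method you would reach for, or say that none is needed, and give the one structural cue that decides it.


Method: the binomial theorem — binomial coefficients against complementary powers of 3 and 2: recognize the binomial expansion and resum.


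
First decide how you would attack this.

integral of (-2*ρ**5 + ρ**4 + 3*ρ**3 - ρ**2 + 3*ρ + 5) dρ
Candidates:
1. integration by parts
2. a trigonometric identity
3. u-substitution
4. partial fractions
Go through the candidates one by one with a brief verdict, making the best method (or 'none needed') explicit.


Diagnosis: no special technique — the integrand is a sum of constant multiples of powers of ρ — integrate term by term.
- integration by parts: parts would only shuffle a directly integrable integrand.
- a trigonometric identity: there is no trigonometric structure at all — the integrand carries no sine or cosine to rewrite.
- u-substitution — any workable substitution here is cosmetic — the integrand is already in directly integrable form.
- partial fractions: there is no rational-function structure to decompose.


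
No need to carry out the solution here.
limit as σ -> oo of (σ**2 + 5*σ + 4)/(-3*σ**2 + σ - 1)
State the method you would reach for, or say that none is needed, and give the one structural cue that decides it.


Verdict: dominant-term comparison — at large σ only the top-degree terms survive; compare the leading terms and the limit falls out. As a single quotient, the ∞/∞ shape would yield to repeated differentiation as well — the growth comparison gets there in one look.


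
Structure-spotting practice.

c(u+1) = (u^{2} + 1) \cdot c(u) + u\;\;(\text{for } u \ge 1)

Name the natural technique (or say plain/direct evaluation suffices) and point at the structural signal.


Verdict: a summation factor — first-order, linear, moving coefficient u^{2} + 1: the discrete analogue of an integrating factor handles it.


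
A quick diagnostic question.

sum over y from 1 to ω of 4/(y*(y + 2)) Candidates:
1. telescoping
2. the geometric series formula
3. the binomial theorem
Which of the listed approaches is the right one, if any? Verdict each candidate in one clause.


Verdict: telescoping — the summand 4/(y*(y + 2)) decomposes into fractions whose poles differ by an integer shift — the series collapses.
- telescoping: applicable, and directly so.
- the geometric series formula: the ratio of consecutive terms depends on the index.
- the binomial theorem — there is no pair of bases whose matched powers would reassemble into a single binomial power.


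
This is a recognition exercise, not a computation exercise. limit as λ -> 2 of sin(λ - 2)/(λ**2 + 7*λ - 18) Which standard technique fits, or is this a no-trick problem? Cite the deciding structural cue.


Best approach: l'Hôpital's rule (0/0) — both numerator and denominator vanish at 2: the genuine 0/0 indeterminate that l'Hôpital exists for. One could equally expand both pieces locally and compare leading terms; the rule does that in one stroke.


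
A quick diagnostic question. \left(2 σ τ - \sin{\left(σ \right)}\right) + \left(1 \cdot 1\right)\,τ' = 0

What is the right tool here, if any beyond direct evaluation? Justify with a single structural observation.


Technique: a linear integrating factor — τ enters only linearly with coefficient 2 σ; multiply by exp of the integral of 2 σ and the left side becomes one derivative.


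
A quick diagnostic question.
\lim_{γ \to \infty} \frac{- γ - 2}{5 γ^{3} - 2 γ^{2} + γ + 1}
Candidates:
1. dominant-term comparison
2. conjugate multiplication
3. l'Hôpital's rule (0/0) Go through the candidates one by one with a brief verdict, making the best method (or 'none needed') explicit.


Technique: dominant-term comparison — growth-rate triage: the leading powers of γ decide the limit, everything else is noise.
- dominant-term comparison: a fit — the right tool for this form.
- conjugate multiplication: there are no radicals in tension whose conjugate would simplify matters.
- l'Hôpital's rule (0/0) — as a single quotient the expression runs to ∞/∞ at the limit point — an at-infinity form of the rule would apply, though the leading-growth comparison is the direct reading.


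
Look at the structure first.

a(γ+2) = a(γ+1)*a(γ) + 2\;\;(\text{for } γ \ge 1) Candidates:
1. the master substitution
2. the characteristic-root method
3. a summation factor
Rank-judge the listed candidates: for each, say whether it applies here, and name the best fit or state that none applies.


Verdict: no special technique — nonlinear feedback in the recursion rules out every root- or factor-based technique.
- the master substitution — there is no divide-the-index recursive argument.
- the characteristic-root method: the recursion is nonlinear in the sequence values, so no linear-modes ansatz applies.
- a summation factor: the recursion is nonlinear — outside the first-order linear family a summation factor addresses.


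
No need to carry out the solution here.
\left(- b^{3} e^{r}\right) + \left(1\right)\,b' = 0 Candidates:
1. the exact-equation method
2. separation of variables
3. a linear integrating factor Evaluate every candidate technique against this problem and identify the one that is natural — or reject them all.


Diagnosis: separation of variables — a product of single-variable factors, e^{r} and b^{3} — the textbook separable form.
- the exact-equation method: the cross partial derivatives disagree, so no single potential exists.
- separation of variables — yes, a natural case for it.
- a linear integrating factor: a nonlinear term in the unknown puts this outside the integrating-factor template.


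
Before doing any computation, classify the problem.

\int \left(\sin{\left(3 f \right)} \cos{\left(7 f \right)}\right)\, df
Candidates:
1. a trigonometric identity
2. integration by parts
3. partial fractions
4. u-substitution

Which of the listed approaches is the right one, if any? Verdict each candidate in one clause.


Diagnosis: a trigonometric identity — \sin{\left(3 f \right)} \cos{\left(7 f \right)} is a beat pattern — rewrite the product as a sum of single-frequency waves before integrating.
- a trigonometric identity: yes — fits the structure here.
- integration by parts — not the fit here: there is no polynomial factor to ladder down — parts can still close the trigonometric product by recursion, though the identity rewrite is the direct route.
- partial fractions — there is no rational-function structure to decompose.
- u-substitution: no subexpression of the integrand serves as a whole-integral substitution inner — individual terms may offer their own, but none carries its derivative as a factor of the full integrand; a working change of variable would have to be constructed from outside the expression.


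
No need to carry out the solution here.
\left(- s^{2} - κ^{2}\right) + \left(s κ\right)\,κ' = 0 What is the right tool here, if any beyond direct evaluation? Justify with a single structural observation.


Method: the homogeneous substitution — scaling s and κ together leaves the slope fixed — it depends only on κ/s, so substitute the ratio. This doubles as a Bernoulli equation in the unknown as written; the homogeneous route needs no setup at all.


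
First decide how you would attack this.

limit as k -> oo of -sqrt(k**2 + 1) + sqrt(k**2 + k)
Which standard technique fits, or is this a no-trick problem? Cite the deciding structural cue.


Technique: conjugate multiplication — an infinity-minus-infinity difference with a surviving radical — multiply by the conjugate to cancel the divergence.


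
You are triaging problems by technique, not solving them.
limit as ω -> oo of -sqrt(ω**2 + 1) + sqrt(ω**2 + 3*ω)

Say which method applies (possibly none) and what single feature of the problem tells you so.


Method: conjugate multiplication — both pieces blow up but their difference is finite; the conjugate trick rationalizes sqrt(ω**2 + 3*ω) - sqrt(ω**2 + 1).


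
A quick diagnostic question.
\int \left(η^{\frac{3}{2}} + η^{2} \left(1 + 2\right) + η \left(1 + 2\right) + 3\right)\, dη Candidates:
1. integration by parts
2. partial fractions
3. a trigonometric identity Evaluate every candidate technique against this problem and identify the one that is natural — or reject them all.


Method: no special technique — the integrand is a sum of constant multiples of powers of η — integrate term by term.
- integration by parts: there is no nonconstant-polynomial-times-kernel split with an exp, sine, cosine (degree-1 argument), or logarithm partner.
- partial fractions — there is no rational-function structure to decompose.
- a trigonometric identity: no sine or cosine appears, so there is nothing for a trigonometric identity to act on.


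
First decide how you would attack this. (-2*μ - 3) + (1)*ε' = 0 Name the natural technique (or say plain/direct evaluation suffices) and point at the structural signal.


Diagnosis: no special technique — with ε absent the equation is not coupled at all: direct integration in μ.


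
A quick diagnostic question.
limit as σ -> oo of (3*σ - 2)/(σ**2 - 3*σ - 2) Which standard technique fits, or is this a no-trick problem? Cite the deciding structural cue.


Verdict: dominant-term comparison — as σ grows, only the highest-degree terms matter — compare leading terms and read the limit off. Viewed as a single quotient this is an ∞/∞ form — an at-infinity application of l'Hôpital's rule would also resolve it; comparing leading growth reads the answer without differentiating.


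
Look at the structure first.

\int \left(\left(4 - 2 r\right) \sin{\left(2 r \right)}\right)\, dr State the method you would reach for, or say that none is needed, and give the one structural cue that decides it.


Technique: integration by parts — a polynomial 4 - 2 r against the kernel \sin{\left(2 r \right)} is the signature bounded-ladder case for integration by parts.


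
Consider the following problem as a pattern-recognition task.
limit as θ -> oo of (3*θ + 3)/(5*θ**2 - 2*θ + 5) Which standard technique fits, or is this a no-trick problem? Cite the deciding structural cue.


Best approach: dominant-term comparison — growth-rate triage: the leading powers of θ decide the limit, everything else is noise. l'Hôpital's at-infinity variant applies to the expression viewed as a single quotient; the leading-term comparison is the direct route.


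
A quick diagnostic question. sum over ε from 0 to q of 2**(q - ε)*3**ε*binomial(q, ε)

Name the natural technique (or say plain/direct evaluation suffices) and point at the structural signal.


Best approach: the binomial theorem — binomial(q, ε) weighting matched powers of 3 and 2 is the expanded form of (3 + 2)^q — fold it back up.


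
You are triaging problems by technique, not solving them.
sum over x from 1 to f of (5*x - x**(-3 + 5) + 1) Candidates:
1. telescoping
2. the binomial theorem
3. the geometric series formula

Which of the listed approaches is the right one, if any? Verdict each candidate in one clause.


Verdict: no special technique — the sum is polynomial through and through; closed forms for each power of x finish it directly.
- telescoping — the summand is not presented as a shifted difference — a telescoping rewrite may exist, but the displayed structure does not offer one.
- the binomial theorem — there is no pair of bases whose matched powers would reassemble into a single binomial power.
- the geometric series formula: no single multiplier carries one term to the next throughout the sum.


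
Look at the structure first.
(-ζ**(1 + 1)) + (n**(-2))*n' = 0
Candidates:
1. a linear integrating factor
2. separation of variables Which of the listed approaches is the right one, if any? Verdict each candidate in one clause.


Diagnosis: separation of variables — separating collects all n-dependence with the derivative and leaves all ζ-dependence opposite: variables separate.
- a linear integrating factor — the unknown enters nonlinearly (through a power, a denominator, or a transcendental function), which the linear integrating-factor recipe cannot absorb as-is — any repair would come from a preliminary substitution, not the factor.
- separation of variables — applicable, and directly so.


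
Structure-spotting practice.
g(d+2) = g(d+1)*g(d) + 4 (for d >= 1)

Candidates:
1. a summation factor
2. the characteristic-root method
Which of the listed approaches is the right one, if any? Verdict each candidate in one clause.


Best approach: no special technique — no ansatz, no master substitution, no summation factor survives the nonlinearity here.
- a summation factor: no summation factor applies — the rule is not linear in the sequence values.
- the characteristic-root method: the recursion is nonlinear in the sequence values, so no linear-modes ansatz applies.


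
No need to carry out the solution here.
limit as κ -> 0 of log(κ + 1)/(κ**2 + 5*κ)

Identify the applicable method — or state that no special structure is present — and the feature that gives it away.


Diagnosis: l'Hôpital's rule (0/0) — plug in 0: top and bottom both hit zero, so differentiate each and retry. One could equally expand both pieces locally and compare leading terms; the rule does that in one stroke.


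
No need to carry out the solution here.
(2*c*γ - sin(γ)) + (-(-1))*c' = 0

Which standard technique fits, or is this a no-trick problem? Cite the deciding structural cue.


Method: a linear integrating factor — the unknown enters only to the first power against a nonzero forcing term — the integrating-factor template applies directly.


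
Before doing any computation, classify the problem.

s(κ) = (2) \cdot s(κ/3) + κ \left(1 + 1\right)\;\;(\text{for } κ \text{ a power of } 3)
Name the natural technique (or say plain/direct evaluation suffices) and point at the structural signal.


Method: the master substitution — the argument shrinks by the factor 3, so measure the index on a logarithmic scale and the recursion becomes a shift.


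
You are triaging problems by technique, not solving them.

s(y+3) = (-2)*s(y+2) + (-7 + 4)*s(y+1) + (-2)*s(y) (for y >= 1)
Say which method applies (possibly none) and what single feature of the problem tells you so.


Best approach: the characteristic-root method — shift-invariance with fixed coefficients calls for exponential trials; the characteristic polynomial finds every r^y.


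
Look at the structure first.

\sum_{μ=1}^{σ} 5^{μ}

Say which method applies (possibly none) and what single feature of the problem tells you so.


Diagnosis: the geometric series formula — each summand is the previous one scaled by 5; that constant multiplier is itself the geometric structure.


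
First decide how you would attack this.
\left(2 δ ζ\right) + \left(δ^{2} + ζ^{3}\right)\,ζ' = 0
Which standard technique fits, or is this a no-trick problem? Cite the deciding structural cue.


Technique: the exact-equation method — the mixed-partials test passes for 2 δ ζ and δ^{2} + ζ^{3}, so a potential function exists as presented.


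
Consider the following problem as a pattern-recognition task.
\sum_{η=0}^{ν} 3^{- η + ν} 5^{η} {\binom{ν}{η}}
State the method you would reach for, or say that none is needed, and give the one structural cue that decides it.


Verdict: the binomial theorem — binomial coefficients against complementary powers of 5 and 3: recognize the binomial expansion and resum.


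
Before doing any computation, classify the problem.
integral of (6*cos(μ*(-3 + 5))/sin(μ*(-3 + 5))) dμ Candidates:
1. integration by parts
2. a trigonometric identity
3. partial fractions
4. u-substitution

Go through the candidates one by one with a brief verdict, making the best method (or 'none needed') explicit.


Best approach: u-substitution — collected, the integrand has one factor that is, up to a constant, the derivative of an inner expression the rest depends on — substitute for that inner expression.
- integration by parts — the integrand does not split as a nonconstant polynomial times an exp, sine, cosine of a linear argument, or logarithm — no polynomial-kernel parts product to differentiate one side of.
- a trigonometric identity: there is no trigonometric structure whose rewriting would simplify the integrand.
- partial fractions — the expression is not a ratio of polynomials that decomposes further.
- u-substitution: yes — fits the structure here.


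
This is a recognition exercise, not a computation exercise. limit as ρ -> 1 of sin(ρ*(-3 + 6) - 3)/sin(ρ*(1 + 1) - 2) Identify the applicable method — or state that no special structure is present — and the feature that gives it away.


Method: l'Hôpital's rule (0/0) — numerator and denominator both vanish at 1 — a genuine 0/0 form, which is exactly when l'Hôpital applies. A local series expansion at the point resolves it as well; the rule is the packaged version of that step.


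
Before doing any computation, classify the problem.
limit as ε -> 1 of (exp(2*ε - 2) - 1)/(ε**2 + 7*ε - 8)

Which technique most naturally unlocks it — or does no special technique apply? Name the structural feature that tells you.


Method: l'Hôpital's rule (0/0) — plug in 1: top and bottom both hit zero, so differentiate each and retry. A local series expansion at the point resolves it as well; the rule is the packaged version of that step.


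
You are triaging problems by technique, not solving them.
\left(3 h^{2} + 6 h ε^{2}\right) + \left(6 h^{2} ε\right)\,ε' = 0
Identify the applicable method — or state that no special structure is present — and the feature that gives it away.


Technique: the exact-equation method — d/dε of 3 h^{2} + 6 h ε^{2} equals d/dh of 6 h^{2} ε: the form is a total differential of one potential — integrate it exactly.


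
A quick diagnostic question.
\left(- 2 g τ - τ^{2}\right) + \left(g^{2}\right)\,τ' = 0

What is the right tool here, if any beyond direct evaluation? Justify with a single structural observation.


Verdict: the homogeneous substitution — the slope's numerator and denominator share total degree; set v = τ/g and the equation drops to separable form. A Bernoulli substitution is a fair alternative on this equation directly; the homogeneous reading takes it as given.


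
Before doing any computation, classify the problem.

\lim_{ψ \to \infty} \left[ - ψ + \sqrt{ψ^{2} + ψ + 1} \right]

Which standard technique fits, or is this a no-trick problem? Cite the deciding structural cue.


Verdict: conjugate multiplication — an infinity-minus-infinity difference with a surviving radical — multiply by the conjugate to cancel the divergence.


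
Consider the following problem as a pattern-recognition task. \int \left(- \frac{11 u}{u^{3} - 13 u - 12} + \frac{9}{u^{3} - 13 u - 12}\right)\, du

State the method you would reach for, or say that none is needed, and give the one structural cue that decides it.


Verdict: partial fractions — the bottom factors while the top stays lower-degree — split into simple fractions and integrate piece by piece.


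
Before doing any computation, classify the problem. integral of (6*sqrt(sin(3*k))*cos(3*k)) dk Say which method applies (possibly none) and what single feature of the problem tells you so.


Best approach: u-substitution — structure check: outer function, inner expression sin(3*k), inner derivative as a factor — the classic u = sin(3*k) pattern.


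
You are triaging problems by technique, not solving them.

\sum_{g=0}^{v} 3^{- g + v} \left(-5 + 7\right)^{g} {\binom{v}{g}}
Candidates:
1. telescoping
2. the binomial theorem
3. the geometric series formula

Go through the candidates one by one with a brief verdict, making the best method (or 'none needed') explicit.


Diagnosis: the binomial theorem — {\binom{v}{g}} weighting matched powers of (-5 + 7) and 3 is the expanded form of ((-5 + 7) + 3)^v — fold it back up.
- telescoping: as presented, consecutive terms share no shifted copy to cancel against — no rewrite is on display to change that.
- the binomial theorem — yes — fits the structure here.
- the geometric series formula — the term-to-term ratio changes with the index, so the geometric formula cannot close it.


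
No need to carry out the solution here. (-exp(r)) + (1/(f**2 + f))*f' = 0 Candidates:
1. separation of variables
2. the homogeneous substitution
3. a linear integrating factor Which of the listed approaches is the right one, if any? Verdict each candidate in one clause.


Best approach: separation of variables — the derivative equals a pure function of r (namely exp(r)) times a pure function of f (namely f**2 + f); divide and integrate each side. This doubles as a Bernoulli equation in the unknown as written; dividing and integrating works on it directly.
- separation of variables: applicable, and directly so.
- the homogeneous substitution — the ratio substitution does not collapse this equation.
- a linear integrating factor — a nonlinear term in the unknown puts this outside the integrating-factor template.


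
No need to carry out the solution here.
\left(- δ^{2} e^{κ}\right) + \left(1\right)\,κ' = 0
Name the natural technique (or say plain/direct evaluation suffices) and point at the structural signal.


Technique: separation of variables — solved for the derivative, the right side splits multiplicatively into a function of each variable alone — divide and integrate each side.


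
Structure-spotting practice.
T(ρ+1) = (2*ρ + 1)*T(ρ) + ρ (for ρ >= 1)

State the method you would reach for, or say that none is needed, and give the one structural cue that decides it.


Best approach: a summation factor — an index-dependent multiplier 2*ρ + 1 rules out characteristic roots; a summation factor converts it to a pure difference.


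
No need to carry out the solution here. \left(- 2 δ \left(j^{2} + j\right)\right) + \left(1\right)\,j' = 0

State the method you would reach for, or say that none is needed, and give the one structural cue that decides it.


Technique: separation of variables — separating collects all j-dependence with the derivative and leaves all δ-dependence opposite: variables separate. A Bernoulli rewrite would carry it as the equation stands — separating the variables needs no rearrangement either.


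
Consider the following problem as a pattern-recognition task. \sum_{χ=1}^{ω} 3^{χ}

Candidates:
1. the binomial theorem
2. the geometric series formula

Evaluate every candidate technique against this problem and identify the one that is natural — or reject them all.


Best approach: the geometric series formula — each term is 3 times the previous one, so the geometric-series formula applies directly.
- the binomial theorem — there is no sum-raised-to-a-power identity hiding in these terms.
- the geometric series formula — applicable, and directly so.


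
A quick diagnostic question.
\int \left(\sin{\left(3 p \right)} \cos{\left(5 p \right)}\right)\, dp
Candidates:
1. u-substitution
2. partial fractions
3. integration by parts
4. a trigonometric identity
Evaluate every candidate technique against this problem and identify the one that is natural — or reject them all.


Verdict: a trigonometric identity — \sin{\left(3 p \right)} \cos{\left(5 p \right)} is a beat pattern — rewrite the product as a sum of single-frequency waves before integrating.
- u-substitution — no subexpression of the integrand serves as a whole-integral substitution inner — individual terms may offer their own, but none carries its derivative as a factor of the full integrand; a working change of variable would have to be constructed from outside the expression.
- partial fractions — there is no rational-function structure to decompose.
- integration by parts — not the fit here: there is no polynomial factor to ladder down — parts can still close the trigonometric product by recursion, though the identity rewrite is the direct route.
- a trigonometric identity — yes, a natural case for it.


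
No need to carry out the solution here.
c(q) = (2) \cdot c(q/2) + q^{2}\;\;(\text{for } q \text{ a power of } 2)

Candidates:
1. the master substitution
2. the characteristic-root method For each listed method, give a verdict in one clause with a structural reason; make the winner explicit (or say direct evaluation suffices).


Technique: the master substitution — the argument contracts 2-fold per step: reindex q exponentially and solve the linear recurrence in the new index.
- the master substitution: a fit — the right tool for this form.
- the characteristic-root method: the recursion divides its index rather than shifting it — outside the constant-shift family the root method covers.


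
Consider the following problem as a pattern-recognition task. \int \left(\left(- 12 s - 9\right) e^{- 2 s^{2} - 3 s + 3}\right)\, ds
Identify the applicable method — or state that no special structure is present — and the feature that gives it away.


Method: u-substitution — collected, the integrand has one factor that is, up to a constant, the derivative of an inner expression the rest depends on — substitute for that inner expression.


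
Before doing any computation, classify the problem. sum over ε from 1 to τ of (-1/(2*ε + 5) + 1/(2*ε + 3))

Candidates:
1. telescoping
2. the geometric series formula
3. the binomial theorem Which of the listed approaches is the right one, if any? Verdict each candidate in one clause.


Diagnosis: telescoping — each term adds 1/(2*ε + 3) and subtracts the same expression advanced one index; that subtracted piece cancels against the next term's added copy — only the boundary terms survive.
- telescoping — applies; the problem has the shape this method handles.
- the geometric series formula: the ratio of consecutive terms depends on the index.
- the binomial theorem — there is no sum-raised-to-a-power identity hiding in these terms.


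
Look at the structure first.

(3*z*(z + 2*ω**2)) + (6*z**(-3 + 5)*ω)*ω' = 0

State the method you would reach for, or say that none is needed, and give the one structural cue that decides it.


Method: the exact-equation method — equality of cross partials is the green light — assemble the potential function term by term.


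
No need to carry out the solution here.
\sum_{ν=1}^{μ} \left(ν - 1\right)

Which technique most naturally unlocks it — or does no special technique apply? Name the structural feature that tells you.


Verdict: no special technique — no ratio, no shift structure, no binomial pattern: sum the constant-multiple powers of ν with known formulas.


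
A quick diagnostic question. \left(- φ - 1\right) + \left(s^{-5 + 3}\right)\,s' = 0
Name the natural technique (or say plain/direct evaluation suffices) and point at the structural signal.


Verdict: separation of variables — one side of the product carries the independent variable, the other the unknown — the textbook separation shape. The equation is exact as it stands too — a potential function exists — though separation reads the split structure directly.


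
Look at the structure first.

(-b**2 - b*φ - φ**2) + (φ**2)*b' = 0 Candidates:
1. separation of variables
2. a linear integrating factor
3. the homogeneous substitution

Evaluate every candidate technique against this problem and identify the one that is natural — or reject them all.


Diagnosis: the homogeneous substitution — solved for the derivative, the right side is unchanged under scaling φ and b together — it depends only on the ratio b/φ, so substitute a single ratio variable.
- separation of variables: the two dependences are entangled, not a clean product of one-variable pieces.
- a linear integrating factor: the unknown enters nonlinearly (through a power, a denominator, or a transcendental function), which the linear integrating-factor recipe cannot absorb as-is — any repair would come from a preliminary substitution, not the factor.
- the homogeneous substitution — a fit — the right tool for this form.


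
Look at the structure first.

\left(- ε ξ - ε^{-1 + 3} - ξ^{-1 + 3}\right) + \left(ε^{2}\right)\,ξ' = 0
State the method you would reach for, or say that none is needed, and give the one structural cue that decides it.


Best approach: the homogeneous substitution — the slope's numerator and denominator have matching total degree, so it depends only on ξ/ε and the ratio substitution collapses it.


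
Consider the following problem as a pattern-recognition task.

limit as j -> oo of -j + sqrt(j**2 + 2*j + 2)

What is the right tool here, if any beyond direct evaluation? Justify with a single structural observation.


Diagnosis: conjugate multiplication — divergence minus divergence hides a finite answer — expose it by pairing sqrt(j**2 + 2*j + 2) - j with its conjugate.


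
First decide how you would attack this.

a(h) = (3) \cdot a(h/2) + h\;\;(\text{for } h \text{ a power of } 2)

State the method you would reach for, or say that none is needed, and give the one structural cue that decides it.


Method: the master substitution — treat m = log base 2 of h as the new clock: one recursion step advances m by one while h scales by 2.


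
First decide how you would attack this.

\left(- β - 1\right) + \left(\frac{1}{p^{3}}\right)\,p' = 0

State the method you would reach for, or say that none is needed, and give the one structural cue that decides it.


Technique: separation of variables — solved for the derivative, the right side splits multiplicatively into a function of each variable alone — divide and integrate each side. An exactness check succeeds on this form as well — separation and the potential function arrive at the same answer, separation more directly.


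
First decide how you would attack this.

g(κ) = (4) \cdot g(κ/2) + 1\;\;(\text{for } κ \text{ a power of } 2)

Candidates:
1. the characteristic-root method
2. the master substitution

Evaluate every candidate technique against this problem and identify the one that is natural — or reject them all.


Verdict: the master substitution — the argument shrinks by the factor 2, so measure the index on a logarithmic scale and the recursion becomes a shift.
- the characteristic-root method — a divided-index call is not the fixed-shift linear shape that characteristic roots solve.
- the master substitution: a fit — the right tool for this form.


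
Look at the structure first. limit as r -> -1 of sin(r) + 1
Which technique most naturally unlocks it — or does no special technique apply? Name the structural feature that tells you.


Best approach: no special technique — the function is continuous at -1; evaluation is itself the limit, no machinery required.


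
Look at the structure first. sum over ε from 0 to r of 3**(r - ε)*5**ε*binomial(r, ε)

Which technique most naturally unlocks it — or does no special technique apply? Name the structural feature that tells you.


Method: the binomial theorem — terms weighting binomial(r, ε) against matched powers of 5 and 3 reassemble into (5 + 3)^r by the binomial theorem.


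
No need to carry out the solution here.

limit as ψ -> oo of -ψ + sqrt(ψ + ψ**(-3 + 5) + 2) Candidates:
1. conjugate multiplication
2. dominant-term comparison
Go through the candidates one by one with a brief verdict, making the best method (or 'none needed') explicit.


Verdict: conjugate multiplication — neither sqrt(ψ + ψ**(-3 + 5) + 2) nor ψ converges alone, so rewrite their difference as a conjugate-rationalized quotient first.
- conjugate multiplication — a fit — the right tool for this form.
- dominant-term comparison — this limit is not decided by comparing leading-term growth at infinity.


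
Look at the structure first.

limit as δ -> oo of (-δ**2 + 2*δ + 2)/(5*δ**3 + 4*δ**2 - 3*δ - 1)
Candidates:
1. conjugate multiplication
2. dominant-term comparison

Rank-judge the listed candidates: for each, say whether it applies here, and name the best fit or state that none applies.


Diagnosis: dominant-term comparison — at large δ only the top-degree terms survive; compare the leading terms and the limit falls out.
- conjugate multiplication — multiplying by a conjugate would not remove any indeterminacy here.
- dominant-term comparison — yes — fits the structure here.


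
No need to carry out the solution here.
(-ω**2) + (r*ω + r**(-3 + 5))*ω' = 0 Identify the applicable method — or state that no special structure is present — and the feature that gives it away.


Diagnosis: the homogeneous substitution — the slope's numerator and denominator share total degree; set v = ω/r and the equation drops to separable form. Suitably rearranged — at times with the variables' roles exchanged — this doubles as a Bernoulli equation; the homogeneous reading needs no such setup.


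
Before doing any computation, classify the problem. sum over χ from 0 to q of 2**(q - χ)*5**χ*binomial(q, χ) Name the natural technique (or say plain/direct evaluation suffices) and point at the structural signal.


Diagnosis: the binomial theorem — the summand is term χ of a binomial expansion in 5 and 2; the whole sum is a single power.


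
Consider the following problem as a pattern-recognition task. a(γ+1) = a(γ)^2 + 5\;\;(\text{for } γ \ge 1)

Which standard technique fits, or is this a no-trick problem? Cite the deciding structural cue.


Diagnosis: no special technique — nonlinear feedback in the recursion rules out every root- or factor-based technique.


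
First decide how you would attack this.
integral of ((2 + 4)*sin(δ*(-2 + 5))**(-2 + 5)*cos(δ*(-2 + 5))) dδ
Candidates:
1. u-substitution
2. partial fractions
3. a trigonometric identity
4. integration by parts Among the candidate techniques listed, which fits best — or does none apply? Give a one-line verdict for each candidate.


Diagnosis: u-substitution — the only nontrivial dependence routes through sin(δ*(-2 + 5)), whose derivative supplies the leftover factor up to a constant multiple — u = sin(δ*(-2 + 5)) flattens it.
- u-substitution — yes, a natural case for it.
- partial fractions: the expression is not a ratio of polynomials that decomposes further.
- a trigonometric identity: no even trigonometric power and no product of distinct frequencies to rewrite.
- integration by parts — there is no nonconstant-polynomial-times-kernel split with an exp, sine, cosine (degree-1 argument), or logarithm partner.


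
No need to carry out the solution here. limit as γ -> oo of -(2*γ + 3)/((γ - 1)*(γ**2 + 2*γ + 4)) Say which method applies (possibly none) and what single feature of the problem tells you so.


Method: dominant-term comparison — divide through by the highest power of γ; every lower-order term dies and the dominant terms decide the limit. Viewed as a single quotient this is an ∞/∞ form — an at-infinity application of l'Hôpital's rule would also resolve it; comparing leading growth reads the answer without differentiating.


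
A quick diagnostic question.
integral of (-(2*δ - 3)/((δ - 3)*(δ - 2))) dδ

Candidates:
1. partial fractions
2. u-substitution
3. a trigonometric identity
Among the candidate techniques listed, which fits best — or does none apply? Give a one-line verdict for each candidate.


Diagnosis: partial fractions — a proper rational integrand whose denominator splits into simpler factors — decompose into partial fractions first.
- partial fractions — yes, a natural case for it.
- u-substitution: no subexpression of the integrand serves as a whole-integral substitution inner — individual terms may offer their own, but none carries its derivative as a factor of the full integrand; a working change of variable would have to be constructed from outside the expression.
- a trigonometric identity — no sine or cosine appears, so there is nothing for a trigonometric identity to act on.


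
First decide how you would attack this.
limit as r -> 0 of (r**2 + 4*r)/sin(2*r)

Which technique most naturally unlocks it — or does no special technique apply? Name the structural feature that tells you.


Verdict: l'Hôpital's rule (0/0) — substituting 0 gives 0 over 0; differentiate top and bottom once and re-evaluate. Known elementary limits would finish this too — the rule just bypasses the case analysis.


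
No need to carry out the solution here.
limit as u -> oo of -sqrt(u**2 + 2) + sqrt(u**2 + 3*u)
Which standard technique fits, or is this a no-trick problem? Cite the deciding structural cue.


Best approach: conjugate multiplication — both pieces blow up but their difference is finite; the conjugate trick rationalizes sqrt(u**2 + 3*u) - sqrt(u**2 + 2).


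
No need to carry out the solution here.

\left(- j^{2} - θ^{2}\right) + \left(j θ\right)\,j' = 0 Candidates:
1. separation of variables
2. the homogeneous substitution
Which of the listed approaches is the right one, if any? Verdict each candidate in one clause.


Technique: the homogeneous substitution — the slope's numerator and denominator share total degree; set v = j/θ and the equation drops to separable form. A Bernoulli rewrite works here as the equation stands — the homogeneous substitution is the more immediate reading.
- separation of variables: no algebra isolates the independent variable on one side and the unknown on the other.
- the homogeneous substitution — applies; the problem has the shape this method handles.


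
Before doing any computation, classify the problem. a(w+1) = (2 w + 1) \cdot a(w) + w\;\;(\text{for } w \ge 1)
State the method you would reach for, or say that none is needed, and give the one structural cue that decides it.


Technique: a summation factor — one-term recursion with variable weight 2 w + 1 is solved by product normalization, not by root-finding.
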